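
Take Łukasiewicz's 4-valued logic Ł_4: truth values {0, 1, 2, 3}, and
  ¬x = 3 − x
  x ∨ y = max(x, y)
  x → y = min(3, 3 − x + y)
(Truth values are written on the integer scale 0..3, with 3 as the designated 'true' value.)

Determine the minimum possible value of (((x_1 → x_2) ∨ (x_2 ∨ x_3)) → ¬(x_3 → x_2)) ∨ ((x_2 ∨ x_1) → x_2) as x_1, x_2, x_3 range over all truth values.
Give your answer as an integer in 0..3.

2

Take x_1 = 1, x_2 = 0, x_3 = 0:
x_1 → x_2 = 1 → 0 = 2
x_2 ∨ x_3 = 0 ∨ 0 = 0
(x_1 → x_2) ∨ (x_2 ∨ x_3) = 2 ∨ 0 = 2
x_3 → x_2 = 0 → 0 = 3
¬(x_3 → x_2) = ¬3 = 0
((x_1 → x_2) ∨ (x_2 ∨ x_3)) → ¬(x_3 → x_2) = 2 → 0 = 1
x_2 ∨ x_1 = 0 ∨ 1 = 1
(x_2 ∨ x_1) → x_2 = 1 → 0 = 2
(((x_1 → x_2) ∨ (x_2 ∨ x_3)) → ¬(x_3 → x_2)) ∨ ((x_2 ∨ x_1) → x_2) = 1 ∨ 2 = 2
No assignment yields a value below 2, so this is the minimum.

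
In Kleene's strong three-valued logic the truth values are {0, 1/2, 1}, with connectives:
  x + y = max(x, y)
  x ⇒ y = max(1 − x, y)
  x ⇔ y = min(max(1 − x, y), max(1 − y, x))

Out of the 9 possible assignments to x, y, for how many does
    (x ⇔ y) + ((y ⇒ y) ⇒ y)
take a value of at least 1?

4

x = 0, y = 0 ↦ 1  ≥
x = 0, y = 1/2 ↦ 1/2  <
x = 0, y = 1 ↦ 1  ≥
x = 1/2, y = 0 ↦ 1/2  <
x = 1/2, y = 1/2 ↦ 1/2  <
x = 1/2, y = 1 ↦ 1  ≥
x = 1, y = 0 ↦ 0  <
x = 1, y = 1/2 ↦ 1/2  <
x = 1, y = 1 ↦ 1  ≥
So 4 of the 9 assignments meet the threshold.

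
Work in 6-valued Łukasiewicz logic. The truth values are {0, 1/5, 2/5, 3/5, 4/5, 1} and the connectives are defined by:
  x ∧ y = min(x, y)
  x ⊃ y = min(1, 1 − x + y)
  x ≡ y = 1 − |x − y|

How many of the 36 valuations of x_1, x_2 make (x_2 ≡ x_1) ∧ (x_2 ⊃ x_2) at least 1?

6

value 1: 6 assignments (counts)
value 4/5: 10 assignments
value 3/5: 8 assignments
value 2/5: 6 assignments
value 1/5: 4 assignments
value 0: 2 assignments
So 6 of the 36 assignments meet the threshold.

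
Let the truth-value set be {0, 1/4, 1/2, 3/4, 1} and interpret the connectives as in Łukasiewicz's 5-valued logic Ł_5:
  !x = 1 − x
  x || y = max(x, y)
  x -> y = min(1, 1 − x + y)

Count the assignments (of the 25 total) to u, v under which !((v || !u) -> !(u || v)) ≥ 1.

5

value 1: 5 assignments (counts)
value 3/4: 2 assignments
value 1/2: 5 assignments
value 1/4: 4 assignments
value 0: 9 assignments
So 5 of the 25 assignments meet the threshold.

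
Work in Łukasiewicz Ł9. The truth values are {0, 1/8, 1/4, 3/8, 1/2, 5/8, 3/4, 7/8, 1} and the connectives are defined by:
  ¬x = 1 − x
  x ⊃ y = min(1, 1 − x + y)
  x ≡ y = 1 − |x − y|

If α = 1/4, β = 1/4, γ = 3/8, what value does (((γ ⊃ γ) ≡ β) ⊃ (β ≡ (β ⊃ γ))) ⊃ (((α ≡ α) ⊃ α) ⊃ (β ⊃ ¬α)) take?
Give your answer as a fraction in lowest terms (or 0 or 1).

1

γ ⊃ γ = 3/8 ⊃ 3/8 = 1
(γ ⊃ γ) ≡ β = 1 ≡ 1/4 = 1/4
β ⊃ γ = 1/4 ⊃ 3/8 = 1
β ≡ (β ⊃ γ) = 1/4 ≡ 1 = 1/4
((γ ⊃ γ) ≡ β) ⊃ (β ≡ (β ⊃ γ)) = 1/4 ⊃ 1/4 = 1
α ≡ α = 1/4 ≡ 1/4 = 1
(α ≡ α) ⊃ α = 1 ⊃ 1/4 = 1/4
¬α = ¬1/4 = 3/4
β ⊃ ¬α = 1/4 ⊃ 3/4 = 1
((α ≡ α) ⊃ α) ⊃ (β ⊃ ¬α) = 1/4 ⊃ 1 = 1
(((γ ⊃ γ) ≡ β) ⊃ (β ≡ (β ⊃ γ))) ⊃ (((α ≡ α) ⊃ α) ⊃ (β ⊃ ¬α)) = 1 ⊃ 1 = 1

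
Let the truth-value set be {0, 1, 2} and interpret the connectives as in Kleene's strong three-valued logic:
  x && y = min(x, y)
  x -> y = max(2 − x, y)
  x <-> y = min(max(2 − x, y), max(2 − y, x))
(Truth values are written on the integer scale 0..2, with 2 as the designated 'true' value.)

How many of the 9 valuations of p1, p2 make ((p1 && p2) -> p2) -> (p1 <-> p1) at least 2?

p1 = 0, p2 = 0 ↦ 2  ≥
p1 = 0, p2 = 1 ↦ 2  ≥
p1 = 0, p2 = 2 ↦ 2  ≥
p1 = 1, p2 = 0 ↦ 1  <
p1 = 1, p2 = 1 ↦ 1  <
p1 = 1, p2 = 2 ↦ 1  <
p1 = 2, p2 = 0 ↦ 2  ≥
p1 = 2, p2 = 1 ↦ 2  ≥
p1 = 2, p2 = 2 ↦ 2  ≥
So 6 of the 9 assignments meet the threshold.

6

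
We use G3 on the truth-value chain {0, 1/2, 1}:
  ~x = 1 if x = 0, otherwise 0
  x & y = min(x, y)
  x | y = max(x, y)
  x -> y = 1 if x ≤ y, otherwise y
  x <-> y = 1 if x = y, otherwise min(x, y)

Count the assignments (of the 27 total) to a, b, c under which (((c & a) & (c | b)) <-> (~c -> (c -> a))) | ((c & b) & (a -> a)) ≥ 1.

5

value 1: 5 assignments (counts)
value 1/2: 11 assignments
value 0: 11 assignments
So 5 of the 27 assignments meet the threshold.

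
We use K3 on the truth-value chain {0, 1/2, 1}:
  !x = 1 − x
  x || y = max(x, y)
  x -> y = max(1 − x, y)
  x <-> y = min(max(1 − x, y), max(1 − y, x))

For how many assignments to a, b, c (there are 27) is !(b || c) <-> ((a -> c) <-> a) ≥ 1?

value 1: 6 assignments (counts)
value 1/2: 16 assignments
value 0: 5 assignments
So 6 of the 27 assignments meet the threshold.

6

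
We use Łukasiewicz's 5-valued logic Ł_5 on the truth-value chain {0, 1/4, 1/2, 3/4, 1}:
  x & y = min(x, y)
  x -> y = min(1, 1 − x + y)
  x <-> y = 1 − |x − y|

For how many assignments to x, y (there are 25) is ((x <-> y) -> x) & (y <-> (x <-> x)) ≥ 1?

value 1: 5 assignments (counts)
value 3/4: 5 assignments
value 1/2: 5 assignments
value 1/4: 5 assignments
value 0: 5 assignments
So 5 of the 25 assignments meet the threshold.

5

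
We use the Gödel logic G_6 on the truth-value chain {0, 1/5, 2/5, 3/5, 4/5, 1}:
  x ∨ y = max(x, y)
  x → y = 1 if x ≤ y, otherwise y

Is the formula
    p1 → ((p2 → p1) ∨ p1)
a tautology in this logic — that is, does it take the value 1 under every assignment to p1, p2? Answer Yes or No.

Yes

At p1 = 2/5, p2 = 0, for instance:
p2 → p1 = 0 → 2/5 = 1
(p2 → p1) ∨ p1 = 1 ∨ 2/5 = 1
p1 → ((p2 → p1) ∨ p1) = 2/5 → 1 = 1
and checking the remaining 35 assignments likewise gives ≥ 1 in every case.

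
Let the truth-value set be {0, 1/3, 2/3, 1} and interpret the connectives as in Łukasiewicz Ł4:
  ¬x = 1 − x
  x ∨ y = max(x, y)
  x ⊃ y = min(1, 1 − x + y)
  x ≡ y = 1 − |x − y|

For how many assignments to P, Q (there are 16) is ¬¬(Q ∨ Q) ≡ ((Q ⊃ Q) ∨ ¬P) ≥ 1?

4

P = 0, Q = 0 ↦ 0  <
P = 0, Q = 1/3 ↦ 1/3  <
P = 0, Q = 2/3 ↦ 2/3  <
P = 0, Q = 1 ↦ 1  ≥
P = 1/3, Q = 0 ↦ 0  <
P = 1/3, Q = 1/3 ↦ 1/3  <
P = 1/3, Q = 2/3 ↦ 2/3  <
P = 1/3, Q = 1 ↦ 1  ≥
P = 2/3, Q = 0 ↦ 0  <
P = 2/3, Q = 1/3 ↦ 1/3  <
P = 2/3, Q = 2/3 ↦ 2/3  <
P = 2/3, Q = 1 ↦ 1  ≥
P = 1, Q = 0 ↦ 0  <
P = 1, Q = 1/3 ↦ 1/3  <
P = 1, Q = 2/3 ↦ 2/3  <
P = 1, Q = 1 ↦ 1  ≥
So 4 of the 16 assignments meet the threshold.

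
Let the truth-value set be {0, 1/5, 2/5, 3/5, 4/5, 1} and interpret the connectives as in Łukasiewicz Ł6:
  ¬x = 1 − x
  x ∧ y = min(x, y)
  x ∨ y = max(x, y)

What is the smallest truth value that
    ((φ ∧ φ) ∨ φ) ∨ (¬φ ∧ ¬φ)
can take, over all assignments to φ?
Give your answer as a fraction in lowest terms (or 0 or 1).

Take φ = 2/5:
φ ∧ φ = 2/5 ∧ 2/5 = 2/5
(φ ∧ φ) ∨ φ = 2/5 ∨ 2/5 = 2/5
¬φ = ¬2/5 = 3/5
¬φ = ¬2/5 = 3/5
¬φ ∧ ¬φ = 3/5 ∧ 3/5 = 3/5
((φ ∧ φ) ∨ φ) ∨ (¬φ ∧ ¬φ) = 2/5 ∨ 3/5 = 3/5
No assignment yields a value below 3/5, so this is the minimum.

3/5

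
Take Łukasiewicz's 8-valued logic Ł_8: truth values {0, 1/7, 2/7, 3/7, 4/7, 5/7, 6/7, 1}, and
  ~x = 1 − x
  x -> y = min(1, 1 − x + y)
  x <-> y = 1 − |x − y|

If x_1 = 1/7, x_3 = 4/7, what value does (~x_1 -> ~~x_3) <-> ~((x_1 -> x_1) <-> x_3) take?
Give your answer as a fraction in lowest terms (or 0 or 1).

~x_1 = ~1/7 = 6/7
~x_3 = ~4/7 = 3/7
~~x_3 = ~3/7 = 4/7
~x_1 -> ~~x_3 = 6/7 -> 4/7 = 5/7
x_1 -> x_1 = 1/7 -> 1/7 = 1
(x_1 -> x_1) <-> x_3 = 1 <-> 4/7 = 4/7
~((x_1 -> x_1) <-> x_3) = ~4/7 = 3/7
(~x_1 -> ~~x_3) <-> ~((x_1 -> x_1) <-> x_3) = 5/7 <-> 3/7 = 5/7

5/7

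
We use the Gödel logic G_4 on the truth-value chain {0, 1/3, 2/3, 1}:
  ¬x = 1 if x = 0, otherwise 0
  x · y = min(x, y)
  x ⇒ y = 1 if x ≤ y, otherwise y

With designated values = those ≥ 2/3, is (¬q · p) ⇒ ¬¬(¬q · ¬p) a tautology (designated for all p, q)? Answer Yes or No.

Counterexample: take p = 1/3, q = 0.
¬q = ¬0 = 1
¬q · p = 1 · 1/3 = 1/3
¬q = ¬0 = 1
¬p = ¬1/3 = 0
¬q · ¬p = 1 · 0 = 0
¬(¬q · ¬p) = ¬0 = 1
¬¬(¬q · ¬p) = ¬1 = 0
(¬q · p) ⇒ ¬¬(¬q · ¬p) = 1/3 ⇒ 0 = 0
This gives 0, which is below 2/3.

No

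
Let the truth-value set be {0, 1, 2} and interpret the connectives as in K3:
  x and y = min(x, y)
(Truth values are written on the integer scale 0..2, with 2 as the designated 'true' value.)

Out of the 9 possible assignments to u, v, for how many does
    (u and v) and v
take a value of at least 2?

u = 0, v = 0 ↦ 0  <
u = 0, v = 1 ↦ 0  <
u = 0, v = 2 ↦ 0  <
u = 1, v = 0 ↦ 0  <
u = 1, v = 1 ↦ 1  <
u = 1, v = 2 ↦ 1  <
u = 2, v = 0 ↦ 0  <
u = 2, v = 1 ↦ 1  <
u = 2, v = 2 ↦ 2  ≥
So 1 of the 9 assignments meets the threshold.

1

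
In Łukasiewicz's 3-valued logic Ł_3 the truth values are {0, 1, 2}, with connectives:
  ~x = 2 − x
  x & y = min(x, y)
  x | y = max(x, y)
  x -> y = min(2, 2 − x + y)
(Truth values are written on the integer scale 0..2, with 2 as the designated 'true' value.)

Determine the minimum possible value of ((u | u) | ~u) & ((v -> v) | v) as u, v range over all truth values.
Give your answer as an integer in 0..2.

1

Take u = 1, v = 0:
u | u = 1 | 1 = 1
~u = ~1 = 1
(u | u) | ~u = 1 | 1 = 1
v -> v = 0 -> 0 = 2
(v -> v) | v = 2 | 0 = 2
((u | u) | ~u) & ((v -> v) | v) = 1 & 2 = 1
No assignment yields a value below 1, so this is the minimum.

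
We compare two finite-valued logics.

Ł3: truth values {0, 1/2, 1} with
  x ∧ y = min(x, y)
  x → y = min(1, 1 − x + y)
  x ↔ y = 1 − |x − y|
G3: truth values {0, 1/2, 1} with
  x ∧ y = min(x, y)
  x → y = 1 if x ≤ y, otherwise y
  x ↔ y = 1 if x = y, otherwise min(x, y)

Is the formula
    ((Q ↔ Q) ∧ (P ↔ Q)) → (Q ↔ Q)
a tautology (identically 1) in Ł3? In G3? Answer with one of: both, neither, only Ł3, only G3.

both

In Ł3: every assignment gives 1 — tautology.
In G3: every assignment gives 1 — tautology.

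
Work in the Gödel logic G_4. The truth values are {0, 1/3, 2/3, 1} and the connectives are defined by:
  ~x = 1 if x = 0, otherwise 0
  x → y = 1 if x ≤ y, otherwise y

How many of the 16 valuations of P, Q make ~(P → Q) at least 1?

P = 0, Q = 0 ↦ 0  <
P = 0, Q = 1/3 ↦ 0  <
P = 0, Q = 2/3 ↦ 0  <
P = 0, Q = 1 ↦ 0  <
P = 1/3, Q = 0 ↦ 1  ≥
P = 1/3, Q = 1/3 ↦ 0  <
P = 1/3, Q = 2/3 ↦ 0  <
P = 1/3, Q = 1 ↦ 0  <
P = 2/3, Q = 0 ↦ 1  ≥
P = 2/3, Q = 1/3 ↦ 0  <
P = 2/3, Q = 2/3 ↦ 0  <
P = 2/3, Q = 1 ↦ 0  <
P = 1, Q = 0 ↦ 1  ≥
P = 1, Q = 1/3 ↦ 0  <
P = 1, Q = 2/3 ↦ 0  <
P = 1, Q = 1 ↦ 0  <
So 3 of the 16 assignments meet the threshold.

3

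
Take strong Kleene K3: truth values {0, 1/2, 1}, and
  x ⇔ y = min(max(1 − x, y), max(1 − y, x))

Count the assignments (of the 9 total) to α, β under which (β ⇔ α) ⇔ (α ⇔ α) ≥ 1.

α = 0, β = 0 ↦ 1  ≥
α = 0, β = 1/2 ↦ 1/2  <
α = 0, β = 1 ↦ 0  <
α = 1/2, β = 0 ↦ 1/2  <
α = 1/2, β = 1/2 ↦ 1/2  <
α = 1/2, β = 1 ↦ 1/2  <
α = 1, β = 0 ↦ 0  <
α = 1, β = 1/2 ↦ 1/2  <
α = 1, β = 1 ↦ 1  ≥
So 2 of the 9 assignments meet the threshold.

2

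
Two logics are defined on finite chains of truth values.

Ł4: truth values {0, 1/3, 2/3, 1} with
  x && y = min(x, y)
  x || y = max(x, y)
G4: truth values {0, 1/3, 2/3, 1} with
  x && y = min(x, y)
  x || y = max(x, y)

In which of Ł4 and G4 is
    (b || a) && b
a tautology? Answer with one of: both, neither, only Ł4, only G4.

In Ł4: at a = 0, b = 0 the value is 0 — not a tautology.
In G4: at a = 0, b = 0 the value is 0 — not a tautology.

neither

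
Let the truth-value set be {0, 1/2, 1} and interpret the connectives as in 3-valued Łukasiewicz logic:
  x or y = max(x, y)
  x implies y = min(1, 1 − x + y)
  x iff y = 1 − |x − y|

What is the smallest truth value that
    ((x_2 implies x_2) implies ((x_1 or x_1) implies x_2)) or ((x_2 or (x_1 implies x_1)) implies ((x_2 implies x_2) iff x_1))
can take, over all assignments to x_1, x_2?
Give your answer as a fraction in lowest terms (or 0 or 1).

Take x_1 = 1/2, x_2 = 0:
x_2 implies x_2 = 0 implies 0 = 1
x_1 or x_1 = 1/2 or 1/2 = 1/2
(x_1 or x_1) implies x_2 = 1/2 implies 0 = 1/2
(x_2 implies x_2) implies ((x_1 or x_1) implies x_2) = 1 implies 1/2 = 1/2
x_1 implies x_1 = 1/2 implies 1/2 = 1
x_2 or (x_1 implies x_1) = 0 or 1 = 1
x_2 implies x_2 = 0 implies 0 = 1
(x_2 implies x_2) iff x_1 = 1 iff 1/2 = 1/2
(x_2 or (x_1 implies x_1)) implies ((x_2 implies x_2) iff x_1) = 1 implies 1/2 = 1/2
((x_2 implies x_2) implies ((x_1 or x_1) implies x_2)) or ((x_2 or (x_1 implies x_1)) implies ((x_2 implies x_2) iff x_1)) = 1/2 or 1/2 = 1/2
No assignment yields a value below 1/2, so this is the minimum.

1/2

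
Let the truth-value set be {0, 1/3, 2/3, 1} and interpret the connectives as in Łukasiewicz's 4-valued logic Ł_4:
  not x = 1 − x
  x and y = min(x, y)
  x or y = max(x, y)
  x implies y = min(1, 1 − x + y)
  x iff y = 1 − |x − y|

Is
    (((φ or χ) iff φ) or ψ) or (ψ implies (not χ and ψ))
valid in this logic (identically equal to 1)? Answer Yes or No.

Counterexample: take φ = 0, ψ = 1/3, χ = 1.
φ or χ = 0 or 1 = 1
(φ or χ) iff φ = 1 iff 0 = 0
((φ or χ) iff φ) or ψ = 0 or 1/3 = 1/3
not χ = not 1 = 0
not χ and ψ = 0 and 1/3 = 0
ψ implies (not χ and ψ) = 1/3 implies 0 = 2/3
(((φ or χ) iff φ) or ψ) or (ψ implies (not χ and ψ)) = 1/3 or 2/3 = 2/3
This gives 2/3 ≠ 1.

No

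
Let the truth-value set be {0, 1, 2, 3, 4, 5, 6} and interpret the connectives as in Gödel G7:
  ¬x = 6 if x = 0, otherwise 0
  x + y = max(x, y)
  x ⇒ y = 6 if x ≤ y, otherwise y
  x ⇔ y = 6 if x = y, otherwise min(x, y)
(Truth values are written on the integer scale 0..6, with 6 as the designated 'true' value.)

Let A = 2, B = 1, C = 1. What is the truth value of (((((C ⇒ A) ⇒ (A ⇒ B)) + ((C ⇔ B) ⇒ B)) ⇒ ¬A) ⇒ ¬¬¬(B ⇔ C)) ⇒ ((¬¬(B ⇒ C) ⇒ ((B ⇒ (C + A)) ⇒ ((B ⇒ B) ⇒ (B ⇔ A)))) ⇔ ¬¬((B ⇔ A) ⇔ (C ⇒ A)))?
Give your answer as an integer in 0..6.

1

C ⇒ A = 1 ⇒ 2 = 6
A ⇒ B = 2 ⇒ 1 = 1
(C ⇒ A) ⇒ (A ⇒ B) = 6 ⇒ 1 = 1
C ⇔ B = 1 ⇔ 1 = 6
(C ⇔ B) ⇒ B = 6 ⇒ 1 = 1
((C ⇒ A) ⇒ (A ⇒ B)) + ((C ⇔ B) ⇒ B) = 1 + 1 = 1
¬A = ¬2 = 0
(((C ⇒ A) ⇒ (A ⇒ B)) + ((C ⇔ B) ⇒ B)) ⇒ ¬A = 1 ⇒ 0 = 0
B ⇔ C = 1 ⇔ 1 = 6
¬(B ⇔ C) = ¬6 = 0
¬¬(B ⇔ C) = ¬0 = 6
¬¬¬(B ⇔ C) = ¬6 = 0
((((C ⇒ A) ⇒ (A ⇒ B)) + ((C ⇔ B) ⇒ B)) ⇒ ¬A) ⇒ ¬¬¬(B ⇔ C) = 0 ⇒ 0 = 6
B ⇒ C = 1 ⇒ 1 = 6
¬(B ⇒ C) = ¬6 = 0
¬¬(B ⇒ C) = ¬0 = 6
C + A = 1 + 2 = 2
B ⇒ (C + A) = 1 ⇒ 2 = 6
B ⇒ B = 1 ⇒ 1 = 6
B ⇔ A = 1 ⇔ 2 = 1
(B ⇒ B) ⇒ (B ⇔ A) = 6 ⇒ 1 = 1
(B ⇒ (C + A)) ⇒ ((B ⇒ B) ⇒ (B ⇔ A)) = 6 ⇒ 1 = 1
¬¬(B ⇒ C) ⇒ ((B ⇒ (C + A)) ⇒ ((B ⇒ B) ⇒ (B ⇔ A))) = 6 ⇒ 1 = 1
B ⇔ A = 1 ⇔ 2 = 1
C ⇒ A = 1 ⇒ 2 = 6
(B ⇔ A) ⇔ (C ⇒ A) = 1 ⇔ 6 = 1
¬((B ⇔ A) ⇔ (C ⇒ A)) = ¬1 = 0
¬¬((B ⇔ A) ⇔ (C ⇒ A)) = ¬0 = 6
(¬¬(B ⇒ C) ⇒ ((B ⇒ (C + A)) ⇒ ((B ⇒ B) ⇒ (B ⇔ A)))) ⇔ ¬¬((B ⇔ A) ⇔ (C ⇒ A)) = 1 ⇔ 6 = 1
(((((C ⇒ A) ⇒ (A ⇒ B)) + ((C ⇔ B) ⇒ B)) ⇒ ¬A) ⇒ ¬¬¬(B ⇔ C)) ⇒ ((¬¬(B ⇒ C) ⇒ ((B ⇒ (C + A)) ⇒ ((B ⇒ B) ⇒ (B ⇔ A)))) ⇔ ¬¬((B ⇔ A) ⇔ (C ⇒ A))) = 6 ⇒ 1 = 1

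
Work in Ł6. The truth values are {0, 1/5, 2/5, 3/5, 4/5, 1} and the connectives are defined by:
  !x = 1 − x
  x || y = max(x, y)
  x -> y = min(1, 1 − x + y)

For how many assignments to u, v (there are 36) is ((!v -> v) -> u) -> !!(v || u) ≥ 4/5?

value 1: 23 assignments (counts)
value 4/5: 5 assignments (counts)
value 3/5: 3 assignments
value 2/5: 3 assignments
value 1/5: 1 assignment
value 0: 1 assignment
So 28 of the 36 assignments meet the threshold.

28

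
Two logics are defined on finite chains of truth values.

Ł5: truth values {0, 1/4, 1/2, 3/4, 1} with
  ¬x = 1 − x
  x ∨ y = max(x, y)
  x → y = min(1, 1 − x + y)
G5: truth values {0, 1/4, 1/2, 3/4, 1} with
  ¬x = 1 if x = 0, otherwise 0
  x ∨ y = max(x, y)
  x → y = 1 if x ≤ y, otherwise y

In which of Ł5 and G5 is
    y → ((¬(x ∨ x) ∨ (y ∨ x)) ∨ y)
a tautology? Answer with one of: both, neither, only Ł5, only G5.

both

In Ł5: every assignment gives 1 — tautology.
In G5: every assignment gives 1 — tautology.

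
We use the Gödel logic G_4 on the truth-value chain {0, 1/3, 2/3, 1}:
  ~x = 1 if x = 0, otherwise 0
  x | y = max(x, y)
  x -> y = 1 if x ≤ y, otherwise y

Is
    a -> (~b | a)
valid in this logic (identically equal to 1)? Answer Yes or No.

a = 0, b = 0 ↦ 1
a = 0, b = 1/3 ↦ 1
a = 0, b = 2/3 ↦ 1
a = 0, b = 1 ↦ 1
a = 1/3, b = 0 ↦ 1
a = 1/3, b = 1/3 ↦ 1
a = 1/3, b = 2/3 ↦ 1
a = 1/3, b = 1 ↦ 1
a = 2/3, b = 0 ↦ 1
a = 2/3, b = 1/3 ↦ 1
a = 2/3, b = 2/3 ↦ 1
a = 2/3, b = 1 ↦ 1
a = 1, b = 0 ↦ 1
a = 1, b = 1/3 ↦ 1
a = 1, b = 2/3 ↦ 1
a = 1, b = 1 ↦ 1
Every assignment gives a value ≥ 1.

Yes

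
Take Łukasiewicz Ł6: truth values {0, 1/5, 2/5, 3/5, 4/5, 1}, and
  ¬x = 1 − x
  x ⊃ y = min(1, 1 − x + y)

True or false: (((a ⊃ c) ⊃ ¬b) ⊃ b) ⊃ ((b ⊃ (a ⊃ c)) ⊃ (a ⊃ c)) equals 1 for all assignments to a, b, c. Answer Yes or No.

No

Counterexample: take a = 1/5, b = 3/5, c = 0.
a ⊃ c = 1/5 ⊃ 0 = 4/5
¬b = ¬3/5 = 2/5
(a ⊃ c) ⊃ ¬b = 4/5 ⊃ 2/5 = 3/5
((a ⊃ c) ⊃ ¬b) ⊃ b = 3/5 ⊃ 3/5 = 1
a ⊃ c = 1/5 ⊃ 0 = 4/5
b ⊃ (a ⊃ c) = 3/5 ⊃ 4/5 = 1
a ⊃ c = 1/5 ⊃ 0 = 4/5
(b ⊃ (a ⊃ c)) ⊃ (a ⊃ c) = 1 ⊃ 4/5 = 4/5
(((a ⊃ c) ⊃ ¬b) ⊃ b) ⊃ ((b ⊃ (a ⊃ c)) ⊃ (a ⊃ c)) = 1 ⊃ 4/5 = 4/5
This gives 4/5 ≠ 1.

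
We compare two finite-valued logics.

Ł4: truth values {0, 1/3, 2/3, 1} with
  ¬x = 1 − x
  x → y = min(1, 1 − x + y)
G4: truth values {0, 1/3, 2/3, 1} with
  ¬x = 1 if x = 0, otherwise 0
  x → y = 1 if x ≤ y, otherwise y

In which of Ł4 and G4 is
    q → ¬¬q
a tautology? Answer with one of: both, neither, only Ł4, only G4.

both

In Ł4: every assignment gives 1 — tautology.
In G4: every assignment gives 1 — tautology.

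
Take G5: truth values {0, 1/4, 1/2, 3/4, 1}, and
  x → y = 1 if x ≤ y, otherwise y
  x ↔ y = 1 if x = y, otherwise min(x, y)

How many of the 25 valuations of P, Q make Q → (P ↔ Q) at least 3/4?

value 1: 15 assignments (counts)
value 3/4: 1 assignment (counts)
value 1/2: 2 assignments
value 1/4: 3 assignments
value 0: 4 assignments
So 16 of the 25 assignments meet the threshold.

16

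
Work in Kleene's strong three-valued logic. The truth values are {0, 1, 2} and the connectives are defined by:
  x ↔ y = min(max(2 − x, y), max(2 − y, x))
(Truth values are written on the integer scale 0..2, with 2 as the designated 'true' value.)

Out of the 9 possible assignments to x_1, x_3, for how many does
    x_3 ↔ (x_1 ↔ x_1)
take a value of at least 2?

2

x_1 = 0, x_3 = 0 ↦ 0  <
x_1 = 0, x_3 = 1 ↦ 1  <
x_1 = 0, x_3 = 2 ↦ 2  ≥
x_1 = 1, x_3 = 0 ↦ 1  <
x_1 = 1, x_3 = 1 ↦ 1  <
x_1 = 1, x_3 = 2 ↦ 1  <
x_1 = 2, x_3 = 0 ↦ 0  <
x_1 = 2, x_3 = 1 ↦ 1  <
x_1 = 2, x_3 = 2 ↦ 2  ≥
So 2 of the 9 assignments meet the threshold.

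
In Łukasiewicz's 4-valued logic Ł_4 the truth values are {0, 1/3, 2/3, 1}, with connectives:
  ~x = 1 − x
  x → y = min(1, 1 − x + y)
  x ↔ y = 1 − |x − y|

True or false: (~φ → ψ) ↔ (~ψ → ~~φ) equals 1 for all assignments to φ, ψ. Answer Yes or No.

φ = 0, ψ = 0 ↦ 1
φ = 0, ψ = 1/3 ↦ 1
φ = 0, ψ = 2/3 ↦ 1
φ = 0, ψ = 1 ↦ 1
φ = 1/3, ψ = 0 ↦ 1
φ = 1/3, ψ = 1/3 ↦ 1
φ = 1/3, ψ = 2/3 ↦ 1
φ = 1/3, ψ = 1 ↦ 1
φ = 2/3, ψ = 0 ↦ 1
φ = 2/3, ψ = 1/3 ↦ 1
φ = 2/3, ψ = 2/3 ↦ 1
φ = 2/3, ψ = 1 ↦ 1
φ = 1, ψ = 0 ↦ 1
φ = 1, ψ = 1/3 ↦ 1
φ = 1, ψ = 2/3 ↦ 1
φ = 1, ψ = 1 ↦ 1
Every assignment gives a value ≥ 1.

Yes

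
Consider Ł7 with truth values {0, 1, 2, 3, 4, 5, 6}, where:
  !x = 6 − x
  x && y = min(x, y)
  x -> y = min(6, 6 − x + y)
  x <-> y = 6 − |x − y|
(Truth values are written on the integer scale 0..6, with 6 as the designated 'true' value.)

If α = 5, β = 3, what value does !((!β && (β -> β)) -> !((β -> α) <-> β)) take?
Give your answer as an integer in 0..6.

!β = !3 = 3
β -> β = 3 -> 3 = 6
!β && (β -> β) = 3 && 6 = 3
β -> α = 3 -> 5 = 6
(β -> α) <-> β = 6 <-> 3 = 3
!((β -> α) <-> β) = !3 = 3
(!β && (β -> β)) -> !((β -> α) <-> β) = 3 -> 3 = 6
!((!β && (β -> β)) -> !((β -> α) <-> β)) = !6 = 0

0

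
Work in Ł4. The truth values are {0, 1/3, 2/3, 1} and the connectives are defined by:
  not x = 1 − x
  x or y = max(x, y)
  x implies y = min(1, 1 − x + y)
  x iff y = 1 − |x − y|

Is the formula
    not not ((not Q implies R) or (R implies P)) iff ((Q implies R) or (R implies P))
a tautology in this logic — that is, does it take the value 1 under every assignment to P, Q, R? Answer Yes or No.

No

Counterexample: take P = 0, Q = 0, R = 1/3.
not Q = not 0 = 1
not Q implies R = 1 implies 1/3 = 1/3
R implies P = 1/3 implies 0 = 2/3
(not Q implies R) or (R implies P) = 1/3 or 2/3 = 2/3
not ((not Q implies R) or (R implies P)) = not 2/3 = 1/3
not not ((not Q implies R) or (R implies P)) = not 1/3 = 2/3
Q implies R = 0 implies 1/3 = 1
R implies P = 1/3 implies 0 = 2/3
(Q implies R) or (R implies P) = 1 or 2/3 = 1
not not ((not Q implies R) or (R implies P)) iff ((Q implies R) or (R implies P)) = 2/3 iff 1 = 2/3
This gives 2/3 ≠ 1.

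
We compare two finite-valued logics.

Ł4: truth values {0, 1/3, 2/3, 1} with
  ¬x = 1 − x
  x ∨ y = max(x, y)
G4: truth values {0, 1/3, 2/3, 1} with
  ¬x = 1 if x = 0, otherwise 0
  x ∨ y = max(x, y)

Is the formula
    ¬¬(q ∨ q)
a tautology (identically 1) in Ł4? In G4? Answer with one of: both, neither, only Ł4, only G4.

neither

In Ł4: at q = 0 the value is 0 — not a tautology.
In G4: at q = 0 the value is 0 — not a tautology.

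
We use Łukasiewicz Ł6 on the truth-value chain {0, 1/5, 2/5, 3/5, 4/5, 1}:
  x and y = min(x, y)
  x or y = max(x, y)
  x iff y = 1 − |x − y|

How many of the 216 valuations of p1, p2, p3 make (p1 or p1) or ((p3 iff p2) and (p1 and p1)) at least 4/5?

72

value 1: 36 assignments (counts)
value 4/5: 36 assignments (counts)
value 3/5: 36 assignments
value 2/5: 36 assignments
value 1/5: 36 assignments
value 0: 36 assignments
So 72 of the 216 assignments meet the threshold.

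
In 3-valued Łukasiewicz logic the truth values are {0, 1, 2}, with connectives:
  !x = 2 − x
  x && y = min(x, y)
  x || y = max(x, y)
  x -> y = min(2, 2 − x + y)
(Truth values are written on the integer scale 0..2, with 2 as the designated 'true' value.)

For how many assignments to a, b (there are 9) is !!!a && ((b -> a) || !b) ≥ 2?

1

a = 0, b = 0 ↦ 2  ≥
a = 0, b = 1 ↦ 1  <
a = 0, b = 2 ↦ 0  <
a = 1, b = 0 ↦ 1  <
a = 1, b = 1 ↦ 1  <
a = 1, b = 2 ↦ 1  <
a = 2, b = 0 ↦ 0  <
a = 2, b = 1 ↦ 0  <
a = 2, b = 2 ↦ 0  <
So 1 of the 9 assignments meets the threshold.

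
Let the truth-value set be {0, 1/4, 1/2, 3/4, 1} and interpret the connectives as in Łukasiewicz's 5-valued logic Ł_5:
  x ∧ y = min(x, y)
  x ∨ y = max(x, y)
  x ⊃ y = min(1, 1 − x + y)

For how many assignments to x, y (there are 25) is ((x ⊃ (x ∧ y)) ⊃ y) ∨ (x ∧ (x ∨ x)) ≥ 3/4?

value 1: 9 assignments (counts)
value 3/4: 7 assignments (counts)
value 1/2: 5 assignments
value 1/4: 3 assignments
value 0: 1 assignment
So 16 of the 25 assignments meet the threshold.

16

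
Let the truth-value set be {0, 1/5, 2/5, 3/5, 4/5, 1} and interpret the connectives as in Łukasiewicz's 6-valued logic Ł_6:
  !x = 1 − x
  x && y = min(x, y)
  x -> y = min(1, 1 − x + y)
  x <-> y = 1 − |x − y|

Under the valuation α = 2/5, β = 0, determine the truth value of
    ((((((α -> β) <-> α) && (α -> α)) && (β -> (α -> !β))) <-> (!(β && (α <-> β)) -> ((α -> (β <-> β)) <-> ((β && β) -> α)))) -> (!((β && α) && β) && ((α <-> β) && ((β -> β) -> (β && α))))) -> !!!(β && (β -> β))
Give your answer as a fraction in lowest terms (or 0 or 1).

α -> β = 2/5 -> 0 = 3/5
(α -> β) <-> α = 3/5 <-> 2/5 = 4/5
α -> α = 2/5 -> 2/5 = 1
((α -> β) <-> α) && (α -> α) = 4/5 && 1 = 4/5
!β = !0 = 1
α -> !β = 2/5 -> 1 = 1
β -> (α -> !β) = 0 -> 1 = 1
(((α -> β) <-> α) && (α -> α)) && (β -> (α -> !β)) = 4/5 && 1 = 4/5
α <-> β = 2/5 <-> 0 = 3/5
β && (α <-> β) = 0 && 3/5 = 0
!(β && (α <-> β)) = !0 = 1
β <-> β = 0 <-> 0 = 1
α -> (β <-> β) = 2/5 -> 1 = 1
β && β = 0 && 0 = 0
(β && β) -> α = 0 -> 2/5 = 1
(α -> (β <-> β)) <-> ((β && β) -> α) = 1 <-> 1 = 1
!(β && (α <-> β)) -> ((α -> (β <-> β)) <-> ((β && β) -> α)) = 1 -> 1 = 1
((((α -> β) <-> α) && (α -> α)) && (β -> (α -> !β))) <-> (!(β && (α <-> β)) -> ((α -> (β <-> β)) <-> ((β && β) -> α))) = 4/5 <-> 1 = 4/5
β && α = 0 && 2/5 = 0
(β && α) && β = 0 && 0 = 0
!((β && α) && β) = !0 = 1
α <-> β = 2/5 <-> 0 = 3/5
β -> β = 0 -> 0 = 1
β && α = 0 && 2/5 = 0
(β -> β) -> (β && α) = 1 -> 0 = 0
(α <-> β) && ((β -> β) -> (β && α)) = 3/5 && 0 = 0
!((β && α) && β) && ((α <-> β) && ((β -> β) -> (β && α))) = 1 && 0 = 0
(((((α -> β) <-> α) && (α -> α)) && (β -> (α -> !β))) <-> (!(β && (α <-> β)) -> ((α -> (β <-> β)) <-> ((β && β) -> α)))) -> (!((β && α) && β) && ((α <-> β) && ((β -> β) -> (β && α)))) = 4/5 -> 0 = 1/5
β -> β = 0 -> 0 = 1
β && (β -> β) = 0 && 1 = 0
!(β && (β -> β)) = !0 = 1
!!(β && (β -> β)) = !1 = 0
!!!(β && (β -> β)) = !0 = 1
((((((α -> β) <-> α) && (α -> α)) && (β -> (α -> !β))) <-> (!(β && (α <-> β)) -> ((α -> (β <-> β)) <-> ((β && β) -> α)))) -> (!((β && α) && β) && ((α <-> β) && ((β -> β) -> (β && α))))) -> !!!(β && (β -> β)) = 1/5 -> 1 = 1

1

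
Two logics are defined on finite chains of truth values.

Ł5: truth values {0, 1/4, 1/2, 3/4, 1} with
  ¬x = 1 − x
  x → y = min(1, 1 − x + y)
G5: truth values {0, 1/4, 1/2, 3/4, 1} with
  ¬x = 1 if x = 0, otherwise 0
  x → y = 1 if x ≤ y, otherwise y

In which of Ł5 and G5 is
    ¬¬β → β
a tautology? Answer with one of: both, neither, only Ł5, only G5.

In Ł5: every assignment gives 1 — tautology.
In G5: at β = 1/4 the value is 1/4 — not a tautology.

only Ł5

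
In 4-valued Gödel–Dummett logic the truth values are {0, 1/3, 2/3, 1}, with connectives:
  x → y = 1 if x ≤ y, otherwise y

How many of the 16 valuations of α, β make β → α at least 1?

10

α = 0, β = 0 ↦ 1  ≥
α = 0, β = 1/3 ↦ 0  <
α = 0, β = 2/3 ↦ 0  <
α = 0, β = 1 ↦ 0  <
α = 1/3, β = 0 ↦ 1  ≥
α = 1/3, β = 1/3 ↦ 1  ≥
α = 1/3, β = 2/3 ↦ 1/3  <
α = 1/3, β = 1 ↦ 1/3  <
α = 2/3, β = 0 ↦ 1  ≥
α = 2/3, β = 1/3 ↦ 1  ≥
α = 2/3, β = 2/3 ↦ 1  ≥
α = 2/3, β = 1 ↦ 2/3  <
α = 1, β = 0 ↦ 1  ≥
α = 1, β = 1/3 ↦ 1  ≥
α = 1, β = 2/3 ↦ 1  ≥
α = 1, β = 1 ↦ 1  ≥
So 10 of the 16 assignments meet the threshold.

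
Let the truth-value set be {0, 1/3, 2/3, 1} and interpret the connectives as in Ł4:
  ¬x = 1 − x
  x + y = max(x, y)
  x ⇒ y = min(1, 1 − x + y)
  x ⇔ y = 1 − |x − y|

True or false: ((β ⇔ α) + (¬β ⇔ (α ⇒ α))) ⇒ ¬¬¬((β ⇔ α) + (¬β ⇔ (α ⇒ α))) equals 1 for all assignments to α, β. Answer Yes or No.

No

Counterexample: take α = 0, β = 0.
β ⇔ α = 0 ⇔ 0 = 1
¬β = ¬0 = 1
α ⇒ α = 0 ⇒ 0 = 1
¬β ⇔ (α ⇒ α) = 1 ⇔ 1 = 1
(β ⇔ α) + (¬β ⇔ (α ⇒ α)) = 1 + 1 = 1
β ⇔ α = 0 ⇔ 0 = 1
¬β = ¬0 = 1
α ⇒ α = 0 ⇒ 0 = 1
¬β ⇔ (α ⇒ α) = 1 ⇔ 1 = 1
(β ⇔ α) + (¬β ⇔ (α ⇒ α)) = 1 + 1 = 1
¬((β ⇔ α) + (¬β ⇔ (α ⇒ α))) = ¬1 = 0
¬¬((β ⇔ α) + (¬β ⇔ (α ⇒ α))) = ¬0 = 1
¬¬¬((β ⇔ α) + (¬β ⇔ (α ⇒ α))) = ¬1 = 0
((β ⇔ α) + (¬β ⇔ (α ⇒ α))) ⇒ ¬¬¬((β ⇔ α) + (¬β ⇔ (α ⇒ α))) = 1 ⇒ 0 = 0
This gives 0 ≠ 1.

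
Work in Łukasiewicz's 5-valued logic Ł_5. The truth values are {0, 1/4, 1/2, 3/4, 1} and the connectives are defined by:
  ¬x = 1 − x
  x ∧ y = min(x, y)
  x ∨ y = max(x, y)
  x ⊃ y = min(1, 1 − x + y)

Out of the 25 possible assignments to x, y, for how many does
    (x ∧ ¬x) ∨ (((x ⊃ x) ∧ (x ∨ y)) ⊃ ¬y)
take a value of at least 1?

value 1: 12 assignments (counts)
value 3/4: 2 assignments
value 1/2: 6 assignments
value 1/4: 3 assignments
value 0: 2 assignments
So 12 of the 25 assignments meet the threshold.

12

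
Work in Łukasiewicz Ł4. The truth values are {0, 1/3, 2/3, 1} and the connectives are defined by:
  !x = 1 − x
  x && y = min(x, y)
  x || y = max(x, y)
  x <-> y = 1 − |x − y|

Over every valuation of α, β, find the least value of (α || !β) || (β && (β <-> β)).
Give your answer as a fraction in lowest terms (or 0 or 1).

Take α = 0, β = 1/3:
!β = !1/3 = 2/3
α || !β = 0 || 2/3 = 2/3
β <-> β = 1/3 <-> 1/3 = 1
β && (β <-> β) = 1/3 && 1 = 1/3
(α || !β) || (β && (β <-> β)) = 2/3 || 1/3 = 2/3
No assignment yields a value below 2/3, so this is the minimum.

2/3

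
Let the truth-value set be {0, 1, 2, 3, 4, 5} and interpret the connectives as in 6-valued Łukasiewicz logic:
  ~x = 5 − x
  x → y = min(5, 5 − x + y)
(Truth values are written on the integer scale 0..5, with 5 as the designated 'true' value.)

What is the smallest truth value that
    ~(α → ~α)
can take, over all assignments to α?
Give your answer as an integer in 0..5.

Take α = 0:
~α = ~0 = 5
α → ~α = 0 → 5 = 5
~(α → ~α) = ~5 = 0
No assignment yields a value below 0, so this is the minimum.

0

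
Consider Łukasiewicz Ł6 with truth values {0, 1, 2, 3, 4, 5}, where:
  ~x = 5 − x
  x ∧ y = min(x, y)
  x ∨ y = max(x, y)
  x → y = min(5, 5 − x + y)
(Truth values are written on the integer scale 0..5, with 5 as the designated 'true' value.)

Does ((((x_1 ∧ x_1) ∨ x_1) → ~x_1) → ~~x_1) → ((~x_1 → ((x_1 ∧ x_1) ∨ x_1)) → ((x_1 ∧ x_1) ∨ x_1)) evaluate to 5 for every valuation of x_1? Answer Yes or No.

No

Counterexample: take x_1 = 3.
x_1 ∧ x_1 = 3 ∧ 3 = 3
(x_1 ∧ x_1) ∨ x_1 = 3 ∨ 3 = 3
~x_1 = ~3 = 2
((x_1 ∧ x_1) ∨ x_1) → ~x_1 = 3 → 2 = 4
~x_1 = ~3 = 2
~~x_1 = ~2 = 3
(((x_1 ∧ x_1) ∨ x_1) → ~x_1) → ~~x_1 = 4 → 3 = 4
~x_1 = ~3 = 2
x_1 ∧ x_1 = 3 ∧ 3 = 3
(x_1 ∧ x_1) ∨ x_1 = 3 ∨ 3 = 3
~x_1 → ((x_1 ∧ x_1) ∨ x_1) = 2 → 3 = 5
x_1 ∧ x_1 = 3 ∧ 3 = 3
(x_1 ∧ x_1) ∨ x_1 = 3 ∨ 3 = 3
(~x_1 → ((x_1 ∧ x_1) ∨ x_1)) → ((x_1 ∧ x_1) ∨ x_1) = 5 → 3 = 3
((((x_1 ∧ x_1) ∨ x_1) → ~x_1) → ~~x_1) → ((~x_1 → ((x_1 ∧ x_1) ∨ x_1)) → ((x_1 ∧ x_1) ∨ x_1)) = 4 → 3 = 4
This gives 4 ≠ 5.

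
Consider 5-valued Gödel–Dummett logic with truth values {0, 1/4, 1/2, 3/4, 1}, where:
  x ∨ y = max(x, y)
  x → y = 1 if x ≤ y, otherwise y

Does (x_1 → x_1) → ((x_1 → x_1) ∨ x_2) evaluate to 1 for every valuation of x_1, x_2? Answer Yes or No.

At x_1 = 3/4, x_2 = 0, for instance:
x_1 → x_1 = 3/4 → 3/4 = 1
(x_1 → x_1) ∨ x_2 = 1 ∨ 0 = 1
(x_1 → x_1) → ((x_1 → x_1) ∨ x_2) = 1 → 1 = 1
and checking the remaining 24 assignments likewise gives ≥ 1 in every case.

Yes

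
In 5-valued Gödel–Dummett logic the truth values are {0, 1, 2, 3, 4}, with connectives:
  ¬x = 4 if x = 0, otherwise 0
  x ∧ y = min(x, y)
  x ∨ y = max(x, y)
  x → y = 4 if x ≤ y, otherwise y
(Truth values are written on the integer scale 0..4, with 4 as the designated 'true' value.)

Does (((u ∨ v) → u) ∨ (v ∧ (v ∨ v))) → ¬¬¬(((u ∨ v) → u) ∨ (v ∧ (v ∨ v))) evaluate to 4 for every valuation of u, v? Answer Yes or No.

Counterexample: take u = 0, v = 0.
u ∨ v = 0 ∨ 0 = 0
(u ∨ v) → u = 0 → 0 = 4
v ∨ v = 0 ∨ 0 = 0
v ∧ (v ∨ v) = 0 ∧ 0 = 0
((u ∨ v) → u) ∨ (v ∧ (v ∨ v)) = 4 ∨ 0 = 4
u ∨ v = 0 ∨ 0 = 0
(u ∨ v) → u = 0 → 0 = 4
v ∨ v = 0 ∨ 0 = 0
v ∧ (v ∨ v) = 0 ∧ 0 = 0
((u ∨ v) → u) ∨ (v ∧ (v ∨ v)) = 4 ∨ 0 = 4
¬(((u ∨ v) → u) ∨ (v ∧ (v ∨ v))) = ¬4 = 0
¬¬(((u ∨ v) → u) ∨ (v ∧ (v ∨ v))) = ¬0 = 4
¬¬¬(((u ∨ v) → u) ∨ (v ∧ (v ∨ v))) = ¬4 = 0
(((u ∨ v) → u) ∨ (v ∧ (v ∨ v))) → ¬¬¬(((u ∨ v) → u) ∨ (v ∧ (v ∨ v))) = 4 → 0 = 0
This gives 0 ≠ 4.

No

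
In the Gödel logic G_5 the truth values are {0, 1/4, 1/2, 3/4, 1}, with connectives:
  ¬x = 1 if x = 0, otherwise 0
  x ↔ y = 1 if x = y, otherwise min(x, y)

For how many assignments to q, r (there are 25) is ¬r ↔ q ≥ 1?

value 1: 5 assignments (counts)
value 3/4: 1 assignment
value 1/2: 1 assignment
value 1/4: 1 assignment
value 0: 17 assignments
So 5 of the 25 assignments meet the threshold.

5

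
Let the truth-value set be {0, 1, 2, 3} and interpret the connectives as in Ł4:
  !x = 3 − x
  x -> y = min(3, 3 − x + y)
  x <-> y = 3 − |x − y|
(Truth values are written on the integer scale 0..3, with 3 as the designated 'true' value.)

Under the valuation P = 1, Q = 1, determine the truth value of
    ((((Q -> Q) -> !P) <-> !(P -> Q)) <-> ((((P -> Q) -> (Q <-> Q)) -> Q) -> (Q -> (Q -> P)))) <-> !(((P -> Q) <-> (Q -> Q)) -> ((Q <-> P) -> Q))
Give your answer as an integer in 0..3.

Q -> Q = 1 -> 1 = 3
!P = !1 = 2
(Q -> Q) -> !P = 3 -> 2 = 2
P -> Q = 1 -> 1 = 3
!(P -> Q) = !3 = 0
((Q -> Q) -> !P) <-> !(P -> Q) = 2 <-> 0 = 1
P -> Q = 1 -> 1 = 3
Q <-> Q = 1 <-> 1 = 3
(P -> Q) -> (Q <-> Q) = 3 -> 3 = 3
((P -> Q) -> (Q <-> Q)) -> Q = 3 -> 1 = 1
Q -> P = 1 -> 1 = 3
Q -> (Q -> P) = 1 -> 3 = 3
(((P -> Q) -> (Q <-> Q)) -> Q) -> (Q -> (Q -> P)) = 1 -> 3 = 3
(((Q -> Q) -> !P) <-> !(P -> Q)) <-> ((((P -> Q) -> (Q <-> Q)) -> Q) -> (Q -> (Q -> P))) = 1 <-> 3 = 1
P -> Q = 1 -> 1 = 3
Q -> Q = 1 -> 1 = 3
(P -> Q) <-> (Q -> Q) = 3 <-> 3 = 3
Q <-> P = 1 <-> 1 = 3
(Q <-> P) -> Q = 3 -> 1 = 1
((P -> Q) <-> (Q -> Q)) -> ((Q <-> P) -> Q) = 3 -> 1 = 1
!(((P -> Q) <-> (Q -> Q)) -> ((Q <-> P) -> Q)) = !1 = 2
((((Q -> Q) -> !P) <-> !(P -> Q)) <-> ((((P -> Q) -> (Q <-> Q)) -> Q) -> (Q -> (Q -> P)))) <-> !(((P -> Q) <-> (Q -> Q)) -> ((Q <-> P) -> Q)) = 1 <-> 2 = 2

2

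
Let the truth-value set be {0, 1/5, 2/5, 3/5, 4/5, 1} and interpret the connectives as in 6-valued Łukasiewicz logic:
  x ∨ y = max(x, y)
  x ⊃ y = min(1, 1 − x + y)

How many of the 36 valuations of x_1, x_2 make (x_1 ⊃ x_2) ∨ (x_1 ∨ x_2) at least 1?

value 1: 26 assignments (counts)
value 4/5: 7 assignments
value 3/5: 3 assignments
So 26 of the 36 assignments meet the threshold.

26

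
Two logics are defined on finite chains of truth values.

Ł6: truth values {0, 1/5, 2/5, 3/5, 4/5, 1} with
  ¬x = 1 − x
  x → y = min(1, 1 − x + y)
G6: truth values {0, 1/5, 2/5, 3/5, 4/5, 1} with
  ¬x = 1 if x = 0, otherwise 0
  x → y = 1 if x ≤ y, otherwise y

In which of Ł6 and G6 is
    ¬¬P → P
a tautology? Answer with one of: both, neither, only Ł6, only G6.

only Ł6

In Ł6: every assignment gives 1 — tautology.
In G6: at P = 1/5 the value is 1/5 — not a tautology.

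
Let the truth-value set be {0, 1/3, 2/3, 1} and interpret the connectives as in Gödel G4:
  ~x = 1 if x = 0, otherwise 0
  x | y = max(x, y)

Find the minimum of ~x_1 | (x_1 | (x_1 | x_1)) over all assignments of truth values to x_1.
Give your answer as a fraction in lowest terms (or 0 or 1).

1/3

Take x_1 = 1/3:
~x_1 = ~1/3 = 0
x_1 | x_1 = 1/3 | 1/3 = 1/3
x_1 | (x_1 | x_1) = 1/3 | 1/3 = 1/3
~x_1 | (x_1 | (x_1 | x_1)) = 0 | 1/3 = 1/3
No assignment yields a value below 1/3, so this is the minimum.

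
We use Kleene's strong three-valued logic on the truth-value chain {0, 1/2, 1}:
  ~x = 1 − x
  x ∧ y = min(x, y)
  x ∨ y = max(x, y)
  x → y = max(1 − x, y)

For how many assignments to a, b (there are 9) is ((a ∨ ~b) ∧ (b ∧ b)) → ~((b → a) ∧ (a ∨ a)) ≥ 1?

a = 0, b = 0 ↦ 1  ≥
a = 0, b = 1/2 ↦ 1  ≥
a = 0, b = 1 ↦ 1  ≥
a = 1/2, b = 0 ↦ 1  ≥
a = 1/2, b = 1/2 ↦ 1/2  <
a = 1/2, b = 1 ↦ 1/2  <
a = 1, b = 0 ↦ 1  ≥
a = 1, b = 1/2 ↦ 1/2  <
a = 1, b = 1 ↦ 0  <
So 5 of the 9 assignments meet the threshold.

5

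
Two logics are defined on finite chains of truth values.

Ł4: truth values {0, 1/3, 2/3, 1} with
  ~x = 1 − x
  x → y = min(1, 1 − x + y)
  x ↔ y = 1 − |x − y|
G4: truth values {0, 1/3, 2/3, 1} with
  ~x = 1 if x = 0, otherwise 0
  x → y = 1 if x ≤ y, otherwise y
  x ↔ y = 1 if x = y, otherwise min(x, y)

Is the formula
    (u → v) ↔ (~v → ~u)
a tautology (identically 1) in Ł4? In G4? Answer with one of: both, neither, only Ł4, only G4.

In Ł4: every assignment gives 1 — tautology.
In G4: at u = 2/3, v = 1/3 the value is 1/3 — not a tautology.

only Ł4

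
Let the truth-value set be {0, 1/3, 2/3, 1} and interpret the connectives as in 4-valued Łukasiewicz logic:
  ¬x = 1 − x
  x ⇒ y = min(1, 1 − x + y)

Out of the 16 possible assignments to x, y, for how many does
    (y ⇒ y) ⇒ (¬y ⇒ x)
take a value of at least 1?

x = 0, y = 0 ↦ 0  <
x = 0, y = 1/3 ↦ 1/3  <
x = 0, y = 2/3 ↦ 2/3  <
x = 0, y = 1 ↦ 1  ≥
x = 1/3, y = 0 ↦ 1/3  <
x = 1/3, y = 1/3 ↦ 2/3  <
x = 1/3, y = 2/3 ↦ 1  ≥
x = 1/3, y = 1 ↦ 1  ≥
x = 2/3, y = 0 ↦ 2/3  <
x = 2/3, y = 1/3 ↦ 1  ≥
x = 2/3, y = 2/3 ↦ 1  ≥
x = 2/3, y = 1 ↦ 1  ≥
x = 1, y = 0 ↦ 1  ≥
x = 1, y = 1/3 ↦ 1  ≥
x = 1, y = 2/3 ↦ 1  ≥
x = 1, y = 1 ↦ 1  ≥
So 10 of the 16 assignments meet the threshold.

10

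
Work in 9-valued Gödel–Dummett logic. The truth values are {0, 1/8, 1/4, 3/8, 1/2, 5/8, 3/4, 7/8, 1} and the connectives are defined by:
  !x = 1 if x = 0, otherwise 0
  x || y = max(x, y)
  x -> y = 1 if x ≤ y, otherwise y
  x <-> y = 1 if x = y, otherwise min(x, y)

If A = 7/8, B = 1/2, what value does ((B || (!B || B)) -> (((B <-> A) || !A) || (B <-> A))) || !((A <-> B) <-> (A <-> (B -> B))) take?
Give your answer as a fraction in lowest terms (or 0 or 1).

!B = !1/2 = 0
!B || B = 0 || 1/2 = 1/2
B || (!B || B) = 1/2 || 1/2 = 1/2
B <-> A = 1/2 <-> 7/8 = 1/2
!A = !7/8 = 0
(B <-> A) || !A = 1/2 || 0 = 1/2
B <-> A = 1/2 <-> 7/8 = 1/2
((B <-> A) || !A) || (B <-> A) = 1/2 || 1/2 = 1/2
(B || (!B || B)) -> (((B <-> A) || !A) || (B <-> A)) = 1/2 -> 1/2 = 1
A <-> B = 7/8 <-> 1/2 = 1/2
B -> B = 1/2 -> 1/2 = 1
A <-> (B -> B) = 7/8 <-> 1 = 7/8
(A <-> B) <-> (A <-> (B -> B)) = 1/2 <-> 7/8 = 1/2
!((A <-> B) <-> (A <-> (B -> B))) = !1/2 = 0
((B || (!B || B)) -> (((B <-> A) || !A) || (B <-> A))) || !((A <-> B) <-> (A <-> (B -> B))) = 1 || 0 = 1

1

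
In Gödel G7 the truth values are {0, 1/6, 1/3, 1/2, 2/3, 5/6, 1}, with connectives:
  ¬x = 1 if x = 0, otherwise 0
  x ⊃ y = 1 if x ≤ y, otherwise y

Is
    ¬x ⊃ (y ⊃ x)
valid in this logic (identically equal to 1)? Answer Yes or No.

Counterexample: take x = 0, y = 1/6.
¬x = ¬0 = 1
y ⊃ x = 1/6 ⊃ 0 = 0
¬x ⊃ (y ⊃ x) = 1 ⊃ 0 = 0
This gives 0 ≠ 1.

No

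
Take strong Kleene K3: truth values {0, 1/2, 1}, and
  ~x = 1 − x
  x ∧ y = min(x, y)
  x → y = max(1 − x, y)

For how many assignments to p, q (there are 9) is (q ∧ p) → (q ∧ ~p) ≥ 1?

p = 0, q = 0 ↦ 1  ≥
p = 0, q = 1/2 ↦ 1  ≥
p = 0, q = 1 ↦ 1  ≥
p = 1/2, q = 0 ↦ 1  ≥
p = 1/2, q = 1/2 ↦ 1/2  <
p = 1/2, q = 1 ↦ 1/2  <
p = 1, q = 0 ↦ 1  ≥
p = 1, q = 1/2 ↦ 1/2  <
p = 1, q = 1 ↦ 0  <
So 5 of the 9 assignments meet the threshold.

5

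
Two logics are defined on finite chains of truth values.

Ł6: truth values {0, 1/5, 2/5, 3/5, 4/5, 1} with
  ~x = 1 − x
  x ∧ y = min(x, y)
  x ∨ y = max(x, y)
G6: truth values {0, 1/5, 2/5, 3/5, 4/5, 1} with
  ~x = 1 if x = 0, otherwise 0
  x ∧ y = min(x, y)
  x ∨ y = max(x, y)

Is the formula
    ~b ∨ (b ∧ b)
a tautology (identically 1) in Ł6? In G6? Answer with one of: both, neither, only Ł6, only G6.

In Ł6: at b = 1/5 the value is 4/5 — not a tautology.
In G6: at b = 1/5 the value is 1/5 — not a tautology.

neither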